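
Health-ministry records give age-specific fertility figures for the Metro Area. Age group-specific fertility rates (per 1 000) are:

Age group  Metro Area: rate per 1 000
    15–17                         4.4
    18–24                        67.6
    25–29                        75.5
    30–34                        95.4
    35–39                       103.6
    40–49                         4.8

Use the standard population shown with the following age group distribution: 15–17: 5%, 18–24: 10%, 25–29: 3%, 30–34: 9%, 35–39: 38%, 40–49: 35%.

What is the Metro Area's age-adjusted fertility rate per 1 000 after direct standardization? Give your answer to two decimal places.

Standard weights: 0.05, 0.10, 0.03, 0.09, 0.38, 0.35.
Standardized rate: 0.0500×4.4 + 0.1000×67.6 + 0.0300×75.5 + 0.0900×95.4 + 0.3800×103.6 + 0.3500×4.8 = 58.8790 per 1 000.

58.88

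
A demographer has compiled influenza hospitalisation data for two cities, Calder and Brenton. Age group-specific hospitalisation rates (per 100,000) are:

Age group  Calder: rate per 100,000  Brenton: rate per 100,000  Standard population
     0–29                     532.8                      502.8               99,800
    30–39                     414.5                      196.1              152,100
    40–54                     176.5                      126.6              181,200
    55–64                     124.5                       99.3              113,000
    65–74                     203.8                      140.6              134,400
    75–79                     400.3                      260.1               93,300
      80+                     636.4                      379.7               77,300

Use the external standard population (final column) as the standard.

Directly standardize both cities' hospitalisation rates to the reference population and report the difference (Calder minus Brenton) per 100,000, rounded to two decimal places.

Standard total = 851,100; weights = 0.1173, 0.1787, 0.2129, 0.1328, 0.1579, 0.1096, 0.0908.
Calder: 0.1173×532.8 + 0.1787×414.5 + 0.2129×176.5 + 0.1328×124.5 + 0.1579×203.8 + 0.1096×400.3 + 0.0908×636.4 = 324.5231 per 100,000.
Brenton: 0.1173×502.8 + 0.1787×196.1 + 0.2129×126.6 + 0.1328×99.3 + 0.1579×140.6 + 0.1096×260.1 + 0.0908×379.7 = 219.3419 per 100,000.
Difference = 324.5231 − 219.3419 = 105.1813.

105.18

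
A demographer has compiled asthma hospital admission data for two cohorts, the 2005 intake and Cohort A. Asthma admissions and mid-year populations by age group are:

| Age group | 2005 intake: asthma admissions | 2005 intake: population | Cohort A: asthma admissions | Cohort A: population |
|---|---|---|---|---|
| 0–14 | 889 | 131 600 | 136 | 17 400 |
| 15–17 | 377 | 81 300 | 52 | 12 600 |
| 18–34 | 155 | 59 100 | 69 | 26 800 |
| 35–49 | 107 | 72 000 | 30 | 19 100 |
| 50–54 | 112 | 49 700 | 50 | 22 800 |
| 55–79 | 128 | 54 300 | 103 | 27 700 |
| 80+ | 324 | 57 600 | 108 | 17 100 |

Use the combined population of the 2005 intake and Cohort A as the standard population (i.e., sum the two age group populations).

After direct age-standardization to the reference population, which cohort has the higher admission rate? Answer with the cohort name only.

Age-specific rates per 10 000 for the 2005 intake: 67.55, 46.37, 26.23, 14.86, 22.54, 23.57, 56.25.
For Cohort A: 78.16, 41.27, 25.75, 15.71, 21.93, 37.18, 63.16.
Combined standard total = 649 100; weights = 0.2295, 0.1447, 0.1323, 0.1403, 0.1117, 0.1263, 0.1151.
The 2005 intake: 0.2295×67.55 + 0.1447×46.37 + 0.1323×26.23 + 0.1403×14.86 + 0.1117×22.54 + 0.1263×23.57 + 0.1151×56.25 = 39.7398 per 10 000.
Cohort A: 0.2295×78.16 + 0.1447×41.27 + 0.1323×25.75 + 0.1403×15.71 + 0.1117×21.93 + 0.1263×37.18 + 0.1151×63.16 = 43.9387 per 10 000.
The crude rates (41.38 vs 38.19) would put the 2005 intake higher, but that reflects its age composition; once standardized to a common age structure, Cohort A has the higher underlying rate.

Cohort A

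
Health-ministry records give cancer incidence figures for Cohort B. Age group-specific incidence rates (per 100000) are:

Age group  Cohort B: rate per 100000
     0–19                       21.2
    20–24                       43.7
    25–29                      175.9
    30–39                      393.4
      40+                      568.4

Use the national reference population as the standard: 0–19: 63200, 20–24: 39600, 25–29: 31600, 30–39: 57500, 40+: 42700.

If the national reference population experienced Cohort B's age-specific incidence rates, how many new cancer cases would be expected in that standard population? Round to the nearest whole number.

555

Expected new cancer cases = Σ (standard pop × age-specific rate ÷ 100000)
= 63200×21.2/100000 + 39600×43.7/100000 + 31600×175.9/100000 + 57500×393.4/100000 + 42700×568.4/100000
= 13.40 + 17.31 + 55.58 + 226.21 + 242.71 = 555.20.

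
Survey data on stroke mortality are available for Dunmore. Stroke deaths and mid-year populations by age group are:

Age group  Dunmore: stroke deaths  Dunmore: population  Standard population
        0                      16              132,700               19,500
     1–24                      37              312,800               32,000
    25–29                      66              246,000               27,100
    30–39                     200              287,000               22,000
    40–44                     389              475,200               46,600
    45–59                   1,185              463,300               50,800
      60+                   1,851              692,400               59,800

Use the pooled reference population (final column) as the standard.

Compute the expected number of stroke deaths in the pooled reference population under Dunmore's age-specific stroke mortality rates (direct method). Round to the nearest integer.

Age-specific rates per 100,000 for Dunmore: 12.06, 11.83, 26.83, 69.69, 81.86, 255.77, 267.33.
Expected stroke deaths = Σ (standard pop × age-specific rate ÷ 100,000)
= 19,500×12.06/100,000 + 32,000×11.83/100,000 + 27,100×26.83/100,000 + 22,000×69.69/100,000 + 46,600×81.86/100,000 + 50,800×255.77/100,000 + 59,800×267.33/100,000
= 2.35 + 3.79 + 7.27 + 15.33 + 38.15 + 129.93 + 159.86 = 356.68.

357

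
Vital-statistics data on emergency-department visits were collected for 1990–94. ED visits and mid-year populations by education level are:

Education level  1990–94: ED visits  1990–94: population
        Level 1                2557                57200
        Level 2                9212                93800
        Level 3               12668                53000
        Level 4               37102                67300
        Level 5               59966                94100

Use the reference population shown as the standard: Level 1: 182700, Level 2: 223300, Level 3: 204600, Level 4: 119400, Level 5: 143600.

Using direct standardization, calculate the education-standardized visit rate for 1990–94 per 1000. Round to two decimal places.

Education-specific rates per 1000 for 1990–94: 44.703, 98.209, 239.019, 551.293, 637.258.
Standard total = 873600; weights = 0.2091, 0.2556, 0.2342, 0.1367, 0.1644.
Standardized rate: 0.2091×44.703 + 0.2556×98.209 + 0.2342×239.019 + 0.1367×551.293 + 0.1644×637.258 = 270.5302 per 1000.

270.53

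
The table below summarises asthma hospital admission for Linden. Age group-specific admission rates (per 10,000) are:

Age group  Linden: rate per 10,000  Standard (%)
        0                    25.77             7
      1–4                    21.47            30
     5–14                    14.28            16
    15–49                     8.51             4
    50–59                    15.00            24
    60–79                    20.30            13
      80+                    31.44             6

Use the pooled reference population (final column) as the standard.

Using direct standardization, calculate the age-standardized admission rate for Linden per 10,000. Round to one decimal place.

19.0

Standard weights: 0.07, 0.30, 0.16, 0.04, 0.24, 0.13, 0.06.
Standardized rate: 0.0700×25.77 + 0.3000×21.47 + 0.1600×14.28 + 0.0400×8.51 + 0.2400×15.00 + 0.1300×20.30 + 0.0600×31.44 = 18.9955 per 10,000.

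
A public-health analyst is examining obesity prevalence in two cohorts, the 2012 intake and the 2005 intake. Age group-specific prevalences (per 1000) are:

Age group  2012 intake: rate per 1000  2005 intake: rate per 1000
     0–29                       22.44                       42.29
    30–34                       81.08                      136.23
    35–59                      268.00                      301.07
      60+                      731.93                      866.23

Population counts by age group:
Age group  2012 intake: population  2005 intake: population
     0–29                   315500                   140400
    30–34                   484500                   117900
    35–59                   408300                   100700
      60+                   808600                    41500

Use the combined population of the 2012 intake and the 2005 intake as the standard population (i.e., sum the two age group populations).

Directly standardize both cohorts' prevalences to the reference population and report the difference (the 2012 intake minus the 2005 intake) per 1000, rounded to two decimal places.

Combined standard total = 2417400; weights = 0.1886, 0.2492, 0.2106, 0.3517.
The 2012 intake: 0.1886×22.44 + 0.2492×81.08 + 0.2106×268.00 + 0.3517×731.93 = 338.2554 per 1000.
The 2005 intake: 0.1886×42.29 + 0.2492×136.23 + 0.2106×301.07 + 0.3517×866.23 = 409.9329 per 1000.
Difference = 338.2554 − 409.9329 = -71.6774.

-71.68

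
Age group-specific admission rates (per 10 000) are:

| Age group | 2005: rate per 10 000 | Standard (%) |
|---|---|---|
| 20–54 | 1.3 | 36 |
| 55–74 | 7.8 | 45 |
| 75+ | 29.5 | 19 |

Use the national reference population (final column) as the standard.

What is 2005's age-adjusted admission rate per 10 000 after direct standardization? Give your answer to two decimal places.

Standard weights: 0.36, 0.45, 0.19.
Standardized rate: 0.3600×1.3 + 0.4500×7.8 + 0.1900×29.5 = 9.5830 per 10 000.

9.58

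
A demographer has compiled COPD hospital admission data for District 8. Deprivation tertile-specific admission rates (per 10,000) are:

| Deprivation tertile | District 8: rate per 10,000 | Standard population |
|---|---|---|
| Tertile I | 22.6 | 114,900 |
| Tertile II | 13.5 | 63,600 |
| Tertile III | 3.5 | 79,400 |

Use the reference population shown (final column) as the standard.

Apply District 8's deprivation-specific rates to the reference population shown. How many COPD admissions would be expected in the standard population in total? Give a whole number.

Expected COPD admissions = Σ (standard pop × deprivation-specific rate ÷ 10,000)
= 114,900×22.6/10,000 + 63,600×13.5/10,000 + 79,400×3.5/10,000
= 259.67 + 85.86 + 27.79 = 373.32.

373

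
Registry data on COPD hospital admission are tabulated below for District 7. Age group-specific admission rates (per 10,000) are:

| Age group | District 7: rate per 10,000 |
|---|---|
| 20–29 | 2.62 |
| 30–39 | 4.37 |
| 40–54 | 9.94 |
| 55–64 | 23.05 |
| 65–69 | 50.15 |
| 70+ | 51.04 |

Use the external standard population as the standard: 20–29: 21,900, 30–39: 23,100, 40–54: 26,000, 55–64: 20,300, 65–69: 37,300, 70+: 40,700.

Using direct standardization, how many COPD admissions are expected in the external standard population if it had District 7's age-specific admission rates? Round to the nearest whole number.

Expected COPD admissions = Σ (standard pop × age-specific rate ÷ 10,000)
= 21,900×2.62/10,000 + 23,100×4.37/10,000 + 26,000×9.94/10,000 + 20,300×23.05/10,000 + 37,300×50.15/10,000 + 40,700×51.04/10,000
= 5.74 + 10.09 + 25.84 + 46.79 + 187.06 + 207.73 = 483.26.

483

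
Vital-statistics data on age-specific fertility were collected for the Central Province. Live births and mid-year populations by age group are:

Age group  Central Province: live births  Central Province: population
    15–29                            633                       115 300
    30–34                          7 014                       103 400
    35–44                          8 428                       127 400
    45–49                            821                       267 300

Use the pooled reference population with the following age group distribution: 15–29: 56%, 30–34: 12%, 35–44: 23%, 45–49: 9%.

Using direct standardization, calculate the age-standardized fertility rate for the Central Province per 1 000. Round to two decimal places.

26.71

Age-specific rates per 1 000 for the Central Province: 5.490, 67.834, 66.154, 3.071.
Standard weights: 0.56, 0.12, 0.23, 0.09.
Standardized rate: 0.5600×5.490 + 0.1200×67.834 + 0.2300×66.154 + 0.0900×3.071 = 26.7063 per 1 000.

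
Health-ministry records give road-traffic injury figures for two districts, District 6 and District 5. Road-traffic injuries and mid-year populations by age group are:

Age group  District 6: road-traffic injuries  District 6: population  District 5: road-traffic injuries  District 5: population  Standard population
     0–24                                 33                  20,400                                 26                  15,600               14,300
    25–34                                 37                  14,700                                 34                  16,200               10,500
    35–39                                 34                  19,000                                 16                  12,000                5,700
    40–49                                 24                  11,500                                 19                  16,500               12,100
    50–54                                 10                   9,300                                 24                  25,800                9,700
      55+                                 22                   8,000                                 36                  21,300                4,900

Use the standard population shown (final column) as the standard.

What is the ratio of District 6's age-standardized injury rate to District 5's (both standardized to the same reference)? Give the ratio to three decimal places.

1.286

Age-specific rates per 100,000 for District 6: 161.76, 251.70, 178.95, 208.70, 107.53, 275.00.
For District 5: 166.67, 209.88, 133.33, 115.15, 93.02, 169.01.
Standard total = 57,200; weights = 0.2500, 0.1836, 0.0997, 0.2115, 0.1696, 0.0857.
District 6: 0.2500×161.76 + 0.1836×251.70 + 0.0997×178.95 + 0.2115×208.70 + 0.1696×107.53 + 0.0857×275.00 = 190.4164 per 100,000.
District 5: 0.2500×166.67 + 0.1836×209.88 + 0.0997×133.33 + 0.2115×115.15 + 0.1696×93.02 + 0.0857×169.01 = 148.0920 per 100,000.
Ratio = 190.4164 ÷ 148.0920 = 1.28580.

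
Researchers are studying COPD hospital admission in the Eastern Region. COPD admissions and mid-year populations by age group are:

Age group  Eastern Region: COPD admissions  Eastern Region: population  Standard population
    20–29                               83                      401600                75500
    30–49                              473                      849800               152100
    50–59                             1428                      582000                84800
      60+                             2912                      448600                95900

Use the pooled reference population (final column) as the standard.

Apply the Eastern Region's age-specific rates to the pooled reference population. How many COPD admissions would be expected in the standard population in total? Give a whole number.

931

Age-specific rates per 10000 for the Eastern Region: 2.07, 5.57, 24.54, 64.91.
Expected COPD admissions = Σ (standard pop × age-specific rate ÷ 10000)
= 75500×2.07/10000 + 152100×5.57/10000 + 84800×24.54/10000 + 95900×64.91/10000
= 15.60 + 84.66 + 208.07 + 622.52 = 930.85.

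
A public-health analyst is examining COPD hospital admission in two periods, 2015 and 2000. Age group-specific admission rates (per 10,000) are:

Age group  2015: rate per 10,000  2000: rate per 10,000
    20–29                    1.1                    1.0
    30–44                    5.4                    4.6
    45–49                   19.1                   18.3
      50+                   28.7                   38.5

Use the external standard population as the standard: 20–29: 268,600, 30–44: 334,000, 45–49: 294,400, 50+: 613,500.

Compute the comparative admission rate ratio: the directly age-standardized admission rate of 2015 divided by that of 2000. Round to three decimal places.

0.822

Standard total = 1,510,500; weights = 0.1778, 0.2211, 0.1949, 0.4062.
2015: 0.1778×1.1 + 0.2211×5.4 + 0.1949×19.1 + 0.4062×28.7 = 16.7690 per 10,000.
2000: 0.1778×1.0 + 0.2211×4.6 + 0.1949×18.3 + 0.4062×38.5 = 20.3987 per 10,000.
Ratio = 16.7690 ÷ 20.3987 = 0.82206.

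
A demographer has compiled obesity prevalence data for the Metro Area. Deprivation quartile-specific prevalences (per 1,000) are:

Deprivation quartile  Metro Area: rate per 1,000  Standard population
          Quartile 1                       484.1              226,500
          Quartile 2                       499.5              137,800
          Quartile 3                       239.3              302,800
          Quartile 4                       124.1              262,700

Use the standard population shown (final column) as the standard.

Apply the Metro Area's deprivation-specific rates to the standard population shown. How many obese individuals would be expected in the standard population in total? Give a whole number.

Expected obese individuals = Σ (standard pop × deprivation-specific rate ÷ 1,000)
= 226,500×484.1/1,000 + 137,800×499.5/1,000 + 302,800×239.3/1,000 + 262,700×124.1/1,000
= 109648.65 + 68831.10 + 72460.04 + 32601.07 = 283540.86.

283541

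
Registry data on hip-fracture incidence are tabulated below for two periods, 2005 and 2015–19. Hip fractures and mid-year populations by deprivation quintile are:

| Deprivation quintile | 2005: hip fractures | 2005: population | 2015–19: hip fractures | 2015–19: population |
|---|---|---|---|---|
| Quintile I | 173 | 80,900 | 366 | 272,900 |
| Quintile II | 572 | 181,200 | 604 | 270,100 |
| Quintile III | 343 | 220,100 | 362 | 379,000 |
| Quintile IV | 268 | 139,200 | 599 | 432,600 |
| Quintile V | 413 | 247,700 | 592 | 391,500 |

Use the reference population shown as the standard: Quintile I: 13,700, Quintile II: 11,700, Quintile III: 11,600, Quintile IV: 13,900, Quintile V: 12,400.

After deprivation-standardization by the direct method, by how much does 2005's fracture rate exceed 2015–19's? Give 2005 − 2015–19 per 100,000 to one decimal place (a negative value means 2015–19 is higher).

60.2

Deprivation-specific rates per 100,000 for 2005: 213.84, 315.67, 155.84, 192.53, 166.73.
For 2015–19: 134.12, 223.62, 95.51, 138.47, 151.21.
Standard total = 63,300; weights = 0.2164, 0.1848, 0.1833, 0.2196, 0.1959.
2005: 0.2164×213.84 + 0.1848×315.67 + 0.1833×155.84 + 0.2196×192.53 + 0.1959×166.73 = 208.1267 per 100,000.
2015–19: 0.2164×134.12 + 0.1848×223.62 + 0.1833×95.51 + 0.2196×138.47 + 0.1959×151.21 = 147.8897 per 100,000.
Difference = 208.1267 − 147.8897 = 60.2370.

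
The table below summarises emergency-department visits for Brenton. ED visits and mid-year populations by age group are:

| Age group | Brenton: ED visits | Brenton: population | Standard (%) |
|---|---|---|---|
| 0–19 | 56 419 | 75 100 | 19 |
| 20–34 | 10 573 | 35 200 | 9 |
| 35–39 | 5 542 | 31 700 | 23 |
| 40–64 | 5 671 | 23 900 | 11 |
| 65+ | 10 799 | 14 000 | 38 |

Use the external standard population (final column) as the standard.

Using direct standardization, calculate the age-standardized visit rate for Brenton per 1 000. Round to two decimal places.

Age-specific rates per 1 000 for Brenton: 751.252, 300.369, 174.826, 237.280, 771.357.
Standard weights: 0.19, 0.09, 0.23, 0.11, 0.38.
Standardized rate: 0.1900×751.252 + 0.0900×300.369 + 0.2300×174.826 + 0.1100×237.280 + 0.3800×771.357 = 529.1977 per 1 000.

529.20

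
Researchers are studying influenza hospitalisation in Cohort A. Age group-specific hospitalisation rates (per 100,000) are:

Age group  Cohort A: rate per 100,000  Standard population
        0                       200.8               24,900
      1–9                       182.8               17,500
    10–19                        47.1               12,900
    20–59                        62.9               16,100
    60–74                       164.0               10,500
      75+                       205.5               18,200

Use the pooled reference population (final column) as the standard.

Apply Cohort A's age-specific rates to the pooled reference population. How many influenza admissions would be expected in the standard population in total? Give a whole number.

153

Expected influenza admissions = Σ (standard pop × age-specific rate ÷ 100,000)
= 24,900×200.8/100,000 + 17,500×182.8/100,000 + 12,900×47.1/100,000 + 16,100×62.9/100,000 + 10,500×164.0/100,000 + 18,200×205.5/100,000
= 50.00 + 31.99 + 6.08 + 10.13 + 17.22 + 37.40 = 152.81.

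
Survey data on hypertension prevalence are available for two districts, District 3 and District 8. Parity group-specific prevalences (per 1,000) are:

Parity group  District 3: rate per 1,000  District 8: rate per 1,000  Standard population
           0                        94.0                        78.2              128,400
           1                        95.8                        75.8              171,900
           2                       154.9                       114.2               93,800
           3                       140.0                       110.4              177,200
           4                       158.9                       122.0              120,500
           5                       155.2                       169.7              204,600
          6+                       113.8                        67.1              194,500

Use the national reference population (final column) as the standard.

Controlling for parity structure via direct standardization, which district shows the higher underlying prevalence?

Standard total = 1,090,900; weights = 0.1177, 0.1576, 0.0860, 0.1624, 0.1105, 0.1876, 0.1783.
District 3: 0.1177×94.0 + 0.1576×95.8 + 0.0860×154.9 + 0.1624×140.0 + 0.1105×158.9 + 0.1876×155.2 + 0.1783×113.8 = 129.1692 per 1,000.
District 8: 0.1177×78.2 + 0.1576×75.8 + 0.0860×114.2 + 0.1624×110.4 + 0.1105×122.0 + 0.1876×169.7 + 0.1783×67.1 = 106.1677 per 1,000.

District 3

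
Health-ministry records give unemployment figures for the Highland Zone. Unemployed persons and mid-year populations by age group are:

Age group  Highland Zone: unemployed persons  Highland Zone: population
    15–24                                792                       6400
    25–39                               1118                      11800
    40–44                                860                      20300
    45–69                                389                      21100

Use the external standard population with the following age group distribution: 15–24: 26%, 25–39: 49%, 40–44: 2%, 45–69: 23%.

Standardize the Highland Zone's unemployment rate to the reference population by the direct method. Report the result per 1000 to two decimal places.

Age-specific rates per 1000 for the Highland Zone: 123.750, 94.746, 42.365, 18.436.
Standard weights: 0.26, 0.49, 0.02, 0.23.
Standardized rate: 0.2600×123.750 + 0.4900×94.746 + 0.0200×42.365 + 0.2300×18.436 = 83.6880 per 1000.

83.69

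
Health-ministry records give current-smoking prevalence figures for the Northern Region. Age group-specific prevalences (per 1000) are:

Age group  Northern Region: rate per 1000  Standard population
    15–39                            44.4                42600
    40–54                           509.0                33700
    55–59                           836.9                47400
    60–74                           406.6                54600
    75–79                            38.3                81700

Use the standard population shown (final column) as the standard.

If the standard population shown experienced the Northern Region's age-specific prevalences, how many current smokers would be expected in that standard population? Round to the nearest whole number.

Expected current smokers = Σ (standard pop × age-specific rate ÷ 1000)
= 42600×44.4/1000 + 33700×509.0/1000 + 47400×836.9/1000 + 54600×406.6/1000 + 81700×38.3/1000
= 1891.44 + 17153.30 + 39669.06 + 22200.36 + 3129.11 = 84043.27.

84043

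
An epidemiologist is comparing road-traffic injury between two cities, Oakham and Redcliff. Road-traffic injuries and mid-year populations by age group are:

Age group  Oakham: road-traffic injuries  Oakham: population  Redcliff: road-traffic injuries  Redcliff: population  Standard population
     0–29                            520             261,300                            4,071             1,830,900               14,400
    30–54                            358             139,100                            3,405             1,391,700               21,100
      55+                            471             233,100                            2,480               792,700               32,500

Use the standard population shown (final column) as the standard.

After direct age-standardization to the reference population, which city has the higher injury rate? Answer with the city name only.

Age-specific rates per 100,000 for Oakham: 199.00, 257.37, 202.06.
For Redcliff: 222.35, 244.66, 312.85.
Standard total = 68,000; weights = 0.2118, 0.3103, 0.4779.
Oakham: 0.2118×199.00 + 0.3103×257.37 + 0.4779×202.06 = 218.5747 per 100,000.
Redcliff: 0.2118×222.35 + 0.3103×244.66 + 0.4779×312.85 = 272.5301 per 100,000.

Redcliff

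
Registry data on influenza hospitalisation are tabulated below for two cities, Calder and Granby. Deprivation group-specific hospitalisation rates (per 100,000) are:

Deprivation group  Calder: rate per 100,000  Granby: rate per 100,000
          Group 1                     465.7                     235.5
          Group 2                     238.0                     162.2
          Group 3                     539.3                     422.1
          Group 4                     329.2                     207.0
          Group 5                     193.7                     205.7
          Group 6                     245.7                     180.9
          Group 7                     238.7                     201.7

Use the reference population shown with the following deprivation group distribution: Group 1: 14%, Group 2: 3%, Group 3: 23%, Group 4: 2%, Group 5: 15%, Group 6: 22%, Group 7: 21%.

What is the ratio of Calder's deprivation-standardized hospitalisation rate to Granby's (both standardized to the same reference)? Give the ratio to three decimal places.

Standard weights: 0.14, 0.03, 0.23, 0.02, 0.15, 0.22, 0.21.
Calder: 0.1400×465.7 + 0.0300×238.0 + 0.2300×539.3 + 0.0200×329.2 + 0.1500×193.7 + 0.2200×245.7 + 0.2100×238.7 = 336.1970 per 100,000.
Granby: 0.1400×235.5 + 0.0300×162.2 + 0.2300×422.1 + 0.0200×207.0 + 0.1500×205.7 + 0.2200×180.9 + 0.2100×201.7 = 252.0690 per 100,000.
Ratio = 336.1970 ÷ 252.0690 = 1.33375.

1.334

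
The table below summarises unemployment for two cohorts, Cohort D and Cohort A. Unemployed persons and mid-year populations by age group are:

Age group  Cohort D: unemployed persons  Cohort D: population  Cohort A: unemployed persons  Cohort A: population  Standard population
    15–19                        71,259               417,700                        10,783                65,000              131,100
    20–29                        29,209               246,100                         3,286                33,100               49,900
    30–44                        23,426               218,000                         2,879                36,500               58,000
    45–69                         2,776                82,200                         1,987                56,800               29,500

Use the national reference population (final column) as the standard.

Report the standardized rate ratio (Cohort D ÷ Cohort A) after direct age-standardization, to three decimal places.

Age-specific rates per 1,000 for Cohort D: 170.599, 118.688, 107.459, 33.771.
For Cohort A: 165.892, 99.275, 78.877, 34.982.
Standard total = 268,500; weights = 0.4883, 0.1858, 0.2160, 0.1099.
Cohort D: 0.4883×170.599 + 0.1858×118.688 + 0.2160×107.459 + 0.1099×33.771 = 132.2787 per 1,000.
Cohort A: 0.4883×165.892 + 0.1858×99.275 + 0.2160×78.877 + 0.1099×34.982 = 120.3320 per 1,000.
Ratio = 132.2787 ÷ 120.3320 = 1.09928.

1.099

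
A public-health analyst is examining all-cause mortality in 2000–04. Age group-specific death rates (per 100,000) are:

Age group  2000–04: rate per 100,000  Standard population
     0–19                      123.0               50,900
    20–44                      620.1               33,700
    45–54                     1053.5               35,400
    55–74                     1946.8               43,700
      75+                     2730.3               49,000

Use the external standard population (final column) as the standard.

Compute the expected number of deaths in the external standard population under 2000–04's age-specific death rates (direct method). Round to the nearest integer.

2833

Expected deaths = Σ (standard pop × age-specific rate ÷ 100,000)
= 50,900×123.0/100,000 + 33,700×620.1/100,000 + 35,400×1053.5/100,000 + 43,700×1946.8/100,000 + 49,000×2730.3/100,000
= 62.61 + 208.97 + 372.94 + 850.75 + 1337.85 = 2833.12.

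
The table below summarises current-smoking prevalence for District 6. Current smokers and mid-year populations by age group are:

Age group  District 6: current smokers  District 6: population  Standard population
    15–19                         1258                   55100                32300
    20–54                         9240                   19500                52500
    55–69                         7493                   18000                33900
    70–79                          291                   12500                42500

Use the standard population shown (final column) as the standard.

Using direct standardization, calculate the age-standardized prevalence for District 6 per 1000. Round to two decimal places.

Age-specific rates per 1000 for District 6: 22.831, 473.846, 416.278, 23.280.
Standard total = 161200; weights = 0.2004, 0.3257, 0.2103, 0.2636.
Standardized rate: 0.2004×22.831 + 0.3257×473.846 + 0.2103×416.278 + 0.2636×23.280 = 252.5781 per 1000.

252.58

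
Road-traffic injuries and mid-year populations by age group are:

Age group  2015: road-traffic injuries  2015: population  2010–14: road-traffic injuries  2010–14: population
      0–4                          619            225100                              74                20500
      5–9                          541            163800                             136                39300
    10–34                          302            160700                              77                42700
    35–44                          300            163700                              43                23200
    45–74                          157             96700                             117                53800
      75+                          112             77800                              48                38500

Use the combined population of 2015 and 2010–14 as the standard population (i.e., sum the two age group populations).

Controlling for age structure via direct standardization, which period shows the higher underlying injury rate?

Age-specific rates per 100000 for 2015: 274.99, 330.28, 187.93, 183.26, 162.36, 143.96.
For 2010–14: 360.98, 346.06, 180.33, 185.34, 217.47, 124.68.
Combined standard total = 1105800; weights = 0.2221, 0.1837, 0.1839, 0.1690, 0.1361, 0.1052.
2015: 0.2221×274.99 + 0.1837×330.28 + 0.1839×187.93 + 0.1690×183.26 + 0.1361×162.36 + 0.1052×143.96 = 224.5169 per 100000.
2010–14: 0.2221×360.98 + 0.1837×346.06 + 0.1839×180.33 + 0.1690×185.34 + 0.1361×217.47 + 0.1052×124.68 = 250.9391 per 100000.
The crude rates (228.77 vs 227.06) would put 2015 higher, but that reflects its age composition; once standardized to a common age structure, 2010–14 has the higher underlying rate.

2010–14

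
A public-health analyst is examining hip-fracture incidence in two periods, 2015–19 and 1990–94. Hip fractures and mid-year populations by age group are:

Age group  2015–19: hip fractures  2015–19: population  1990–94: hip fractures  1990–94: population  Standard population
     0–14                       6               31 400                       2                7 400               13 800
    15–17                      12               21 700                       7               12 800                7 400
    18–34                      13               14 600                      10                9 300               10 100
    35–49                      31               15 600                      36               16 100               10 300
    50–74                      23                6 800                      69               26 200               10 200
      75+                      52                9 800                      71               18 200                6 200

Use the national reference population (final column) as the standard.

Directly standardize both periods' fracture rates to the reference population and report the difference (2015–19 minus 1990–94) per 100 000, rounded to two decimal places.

18.74

Age-specific rates per 100 000 for 2015–19: 19.11, 55.30, 89.04, 198.72, 338.24, 530.61.
For 1990–94: 27.03, 54.69, 107.53, 223.60, 263.36, 390.11.
Standard total = 58 000; weights = 0.2379, 0.1276, 0.1741, 0.1776, 0.1759, 0.1069.
2015–19: 0.2379×19.11 + 0.1276×55.30 + 0.1741×89.04 + 0.1776×198.72 + 0.1759×338.24 + 0.1069×530.61 = 178.6003 per 100 000.
1990–94: 0.2379×27.03 + 0.1276×54.69 + 0.1741×107.53 + 0.1776×223.60 + 0.1759×263.36 + 0.1069×390.11 = 159.8574 per 100 000.
Difference = 178.6003 − 159.8574 = 18.7429.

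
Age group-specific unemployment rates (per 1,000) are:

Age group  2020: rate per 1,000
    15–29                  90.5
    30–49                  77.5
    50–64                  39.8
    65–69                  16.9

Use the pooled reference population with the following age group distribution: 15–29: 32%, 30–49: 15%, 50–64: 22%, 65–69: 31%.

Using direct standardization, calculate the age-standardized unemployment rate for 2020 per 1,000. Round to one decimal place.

Standard weights: 0.32, 0.15, 0.22, 0.31.
Standardized rate: 0.3200×90.5 + 0.1500×77.5 + 0.2200×39.8 + 0.3100×16.9 = 54.5800 per 1,000.

54.6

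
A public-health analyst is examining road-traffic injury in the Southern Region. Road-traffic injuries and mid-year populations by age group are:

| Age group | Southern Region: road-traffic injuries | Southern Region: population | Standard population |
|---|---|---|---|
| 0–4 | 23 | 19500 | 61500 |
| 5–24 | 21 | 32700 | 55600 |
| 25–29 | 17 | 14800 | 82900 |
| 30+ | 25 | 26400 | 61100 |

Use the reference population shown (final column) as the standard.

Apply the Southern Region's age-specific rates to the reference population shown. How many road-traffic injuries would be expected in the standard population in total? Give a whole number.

Age-specific rates per 100000 for the Southern Region: 117.95, 64.22, 114.86, 94.70.
Expected road-traffic injuries = Σ (standard pop × age-specific rate ÷ 100000)
= 61500×117.95/100000 + 55600×64.22/100000 + 82900×114.86/100000 + 61100×94.70/100000
= 72.54 + 35.71 + 95.22 + 57.86 = 261.33.

261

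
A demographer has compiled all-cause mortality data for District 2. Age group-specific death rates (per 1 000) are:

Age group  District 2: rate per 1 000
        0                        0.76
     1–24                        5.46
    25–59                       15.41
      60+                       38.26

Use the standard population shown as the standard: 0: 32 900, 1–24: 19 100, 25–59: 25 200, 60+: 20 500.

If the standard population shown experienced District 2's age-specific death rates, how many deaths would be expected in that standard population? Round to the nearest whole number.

Expected deaths = Σ (standard pop × age-specific rate ÷ 1 000)
= 32 900×0.76/1 000 + 19 100×5.46/1 000 + 25 200×15.41/1 000 + 20 500×38.26/1 000
= 25.00 + 104.29 + 388.33 + 784.33 = 1301.95.

1302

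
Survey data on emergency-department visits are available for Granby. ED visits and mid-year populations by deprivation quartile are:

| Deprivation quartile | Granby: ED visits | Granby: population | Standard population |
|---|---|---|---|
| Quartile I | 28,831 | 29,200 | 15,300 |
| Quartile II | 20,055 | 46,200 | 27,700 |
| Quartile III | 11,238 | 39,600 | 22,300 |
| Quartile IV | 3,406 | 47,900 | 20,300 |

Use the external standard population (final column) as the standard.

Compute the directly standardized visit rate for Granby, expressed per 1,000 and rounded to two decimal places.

407.74

Deprivation-specific rates per 1,000 for Granby: 987.363, 434.091, 283.788, 71.106.
Standard total = 85,600; weights = 0.1787, 0.3236, 0.2605, 0.2371.
Standardized rate: 0.1787×987.363 + 0.3236×434.091 + 0.2605×283.788 + 0.2371×71.106 = 407.7442 per 1,000.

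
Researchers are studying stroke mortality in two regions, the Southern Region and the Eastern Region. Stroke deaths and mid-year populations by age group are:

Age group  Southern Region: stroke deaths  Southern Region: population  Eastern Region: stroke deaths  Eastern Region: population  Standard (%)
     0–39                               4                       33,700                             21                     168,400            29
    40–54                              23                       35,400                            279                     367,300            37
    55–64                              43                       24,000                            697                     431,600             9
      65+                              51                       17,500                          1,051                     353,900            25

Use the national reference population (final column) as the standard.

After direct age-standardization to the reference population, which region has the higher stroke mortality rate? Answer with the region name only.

Eastern Region

Age-specific rates per 100,000 for the Southern Region: 11.87, 64.97, 179.17, 291.43.
For the Eastern Region: 12.47, 75.96, 161.49, 296.98.
Standard weights: 0.29, 0.37, 0.09, 0.25.
The Southern Region: 0.2900×11.87 + 0.3700×64.97 + 0.0900×179.17 + 0.2500×291.43 = 116.4638 per 100,000.
The Eastern Region: 0.2900×12.47 + 0.3700×75.96 + 0.0900×161.49 + 0.2500×296.98 = 120.4999 per 100,000.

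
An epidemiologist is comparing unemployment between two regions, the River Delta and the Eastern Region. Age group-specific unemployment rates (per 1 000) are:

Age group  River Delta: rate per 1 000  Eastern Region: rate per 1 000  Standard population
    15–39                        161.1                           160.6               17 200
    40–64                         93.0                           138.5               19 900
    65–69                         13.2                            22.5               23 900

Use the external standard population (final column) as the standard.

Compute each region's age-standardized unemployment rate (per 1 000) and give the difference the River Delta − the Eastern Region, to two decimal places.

-18.35

Standard total = 61 000; weights = 0.2820, 0.3262, 0.3918.
The River Delta: 0.2820×161.1 + 0.3262×93.0 + 0.3918×13.2 = 80.9361 per 1 000.
The Eastern Region: 0.2820×160.6 + 0.3262×138.5 + 0.3918×22.5 = 99.2823 per 1 000.
Difference = 80.9361 − 99.2823 = -18.3462.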